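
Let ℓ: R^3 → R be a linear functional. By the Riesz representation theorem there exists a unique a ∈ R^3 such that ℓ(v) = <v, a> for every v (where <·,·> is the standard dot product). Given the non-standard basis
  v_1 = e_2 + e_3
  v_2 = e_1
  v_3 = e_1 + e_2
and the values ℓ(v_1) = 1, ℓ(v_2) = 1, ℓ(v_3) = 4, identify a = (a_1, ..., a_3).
a = (1, 3, -2)

Write a = (a_1, ..., a_3) in the standard basis. For each basis vector v_i, ℓ(v_i) = <v_i, a> is a linear equation in the a_j's. Collect the n equations into a matrix system V a = ℓ, where row i of V is v_i (expressed in the standard basis). Since V is invertible (lower-triangular with 1s on the diagonal, up to permutation), solve by back-substitution:
  V =
[[0, 1, 1],
 [1, 0, 0],
 [1, 1, 0]]
  V a = (1, 1, 4)
Solving gives a = (1, 3, -2).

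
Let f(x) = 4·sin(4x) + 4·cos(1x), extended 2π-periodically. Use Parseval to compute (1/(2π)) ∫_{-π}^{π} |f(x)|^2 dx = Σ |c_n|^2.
Σ |c_n|^2 = 16

Expand |f|^2 and use orthogonality of {sin(nx), cos(mx)} on [-π, π]:
  ∫_{-π}^{π} sin(nx)^2 dx = π, ∫ cos(mx)^2 dx = π, and cross terms integrate to 0.
So ∫_{-π}^{π} f(x)^2 dx = 4^2 · π + 4^2 · π = (16 + 16)π.
Divide by 2π: (16 + 16)/2 = 16.
By Parseval, this equals Σ |c_n|^2.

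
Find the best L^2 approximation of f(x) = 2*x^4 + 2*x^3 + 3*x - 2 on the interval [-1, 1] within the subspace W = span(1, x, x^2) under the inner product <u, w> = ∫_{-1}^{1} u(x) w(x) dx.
g(x) = 12*x^2/7 + 21*x/5 - 76/35

The best approximation g ∈ W is the orthogonal projection of f onto W. Writing g = a_0 + a_1 x + a_2 x^2, the coefficients solve the normal equations G · a = b where
  G_{ij} = <φ_i, φ_j> and b_i = <f, φ_i>, with φ_0 = 1, φ_1 = x, φ_2 = x^2.
G =
  [2, 0, 2/3]
  [0, 2/3, 0]
  [2/3, 0, 2/5],
b = (-16/5, 14/5, -16/21).
Solving gives a_0 = -76/35, a_1 = 21/5, a_2 = 12/7, so
  g(x) = 12*x^2/7 + 21*x/5 - 76/35.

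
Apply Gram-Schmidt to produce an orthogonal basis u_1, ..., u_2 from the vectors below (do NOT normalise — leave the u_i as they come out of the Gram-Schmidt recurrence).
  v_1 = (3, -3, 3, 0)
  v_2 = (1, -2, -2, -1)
Orthogonal basis:
  u_1 = (3, -3, 3, 0)
  u_2 = (2/3, -5/3, -7/3, -1)

Apply the Gram-Schmidt recurrence
  u_1 = v_1
  u_i = v_i − Σ_{j<i} ((v_i · u_j) / (u_j · u_j)) · u_j.

Step by step this gives:
  u_1 = (3, -3, 3, 0)
  u_2 = (2/3, -5/3, -7/3, -1)

Orthogonality check:
  u_2 · u_1 = 0 (should be 0)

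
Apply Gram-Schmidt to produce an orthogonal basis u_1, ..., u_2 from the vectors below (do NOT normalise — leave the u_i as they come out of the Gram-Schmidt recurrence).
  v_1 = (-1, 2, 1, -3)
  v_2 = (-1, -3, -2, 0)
Orthogonal basis:
  u_1 = (-1, 2, 1, -3)
  u_2 = (-22/15, -31/15, -23/15, -7/5)

Apply the Gram-Schmidt recurrence
  u_1 = v_1
  u_i = v_i − Σ_{j<i} ((v_i · u_j) / (u_j · u_j)) · u_j.

Step by step this gives:
  u_1 = (-1, 2, 1, -3)
  u_2 = (-22/15, -31/15, -23/15, -7/5)

Orthogonality check:
  u_2 · u_1 = 0 (should be 0)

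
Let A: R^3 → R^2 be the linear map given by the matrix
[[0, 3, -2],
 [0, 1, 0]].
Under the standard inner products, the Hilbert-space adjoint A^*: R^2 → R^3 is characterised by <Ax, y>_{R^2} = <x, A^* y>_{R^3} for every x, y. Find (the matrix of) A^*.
A^* = A^T =
[[0, 0],
 [3, 1],
 [-2, 0]]

For real matrices with standard dot products, the defining identity <Ax, y> = <x, A^* y> gives (Ax)^T y = x^T (A^*) y, i.e. x^T A^T y = x^T (A^*) y. Since this holds for all x, y, we must have A^* = A^T. Therefore
A^* =
[[0, 0],
 [3, 1],
 [-2, 0]].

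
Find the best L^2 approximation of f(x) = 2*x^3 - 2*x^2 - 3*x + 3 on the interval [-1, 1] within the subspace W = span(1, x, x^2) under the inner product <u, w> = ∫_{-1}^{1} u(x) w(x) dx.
g(x) = -2*x^2 - 9*x/5 + 3

The best approximation g ∈ W is the orthogonal projection of f onto W. Writing g = a_0 + a_1 x + a_2 x^2, the coefficients solve the normal equations G · a = b where
  G_{ij} = <φ_i, φ_j> and b_i = <f, φ_i>, with φ_0 = 1, φ_1 = x, φ_2 = x^2.
G =
  [2, 0, 2/3]
  [0, 2/3, 0]
  [2/3, 0, 2/5],
b = (14/3, -6/5, 6/5).
Solving gives a_0 = 3, a_1 = -9/5, a_2 = -2, so
  g(x) = -2*x^2 - 9*x/5 + 3.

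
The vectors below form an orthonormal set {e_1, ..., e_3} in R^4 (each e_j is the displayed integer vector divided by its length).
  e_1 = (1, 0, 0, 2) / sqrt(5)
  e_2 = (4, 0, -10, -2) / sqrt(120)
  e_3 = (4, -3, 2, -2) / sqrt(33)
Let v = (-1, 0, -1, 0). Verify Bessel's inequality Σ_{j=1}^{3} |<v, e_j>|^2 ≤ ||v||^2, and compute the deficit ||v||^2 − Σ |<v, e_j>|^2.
Σ |<v, e_j>|^2 = 35/22; ||v||^2 = 2; deficit = 9/22

Write each e_j = u_j / sqrt(<u_j, u_j>) where u_j is the displayed integer vector. Then <v, e_j> = <v, u_j> / sqrt(<u_j, u_j>), so |<v, e_j>|^2 = <v, u_j>^2 / <u_j, u_j>.
Coefficients: <v, e_1> = -1/sqrt(5), <v, e_2> = 6/sqrt(120), <v, e_3> = -6/sqrt(33).
Square and sum: Σ |<v, e_j>|^2 = 35/22.
Compute ||v||^2 = v·v = 2.
Deficit = 2 − 35/22 = 9/22 ≥ 0, confirming Bessel's inequality. (The deficit equals ||v − Σ <v,e_j> e_j||^2, the squared distance from v to span{e_j}.)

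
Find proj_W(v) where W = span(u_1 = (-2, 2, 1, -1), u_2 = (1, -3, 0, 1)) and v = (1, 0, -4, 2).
proj_W(v) = (80/29, 4/29, -61/29, 19/29)

Set up U = [u_1 | ... | u_2] ∈ R^(4×2). The projector onto W = col(U) is P = U (U^T U)^(-1) U^T.
Compute U^T U =
  [10, -9]
  [-9, 11],
and U^T v = (-8, 3).
Solve U^T U · c = U^T v for the coefficients: c = (-61/29, -42/29). The projection is proj_W(v) = U c.
Check: (v - proj_W(v)) · u_1 = 0  (should be 0).
Check: (v - proj_W(v)) · u_2 = 0  (should be 0).
Result: proj_W(v) = (80/29, 4/29, -61/29, 19/29).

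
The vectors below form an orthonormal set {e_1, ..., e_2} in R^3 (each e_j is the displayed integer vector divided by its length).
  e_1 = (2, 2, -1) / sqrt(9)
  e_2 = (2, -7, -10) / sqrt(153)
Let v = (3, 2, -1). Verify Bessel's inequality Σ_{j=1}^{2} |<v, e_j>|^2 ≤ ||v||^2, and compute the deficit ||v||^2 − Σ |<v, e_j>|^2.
Σ |<v, e_j>|^2 = 229/17; ||v||^2 = 14; deficit = 9/17

Write each e_j = u_j / sqrt(<u_j, u_j>) where u_j is the displayed integer vector. Then <v, e_j> = <v, u_j> / sqrt(<u_j, u_j>), so |<v, e_j>|^2 = <v, u_j>^2 / <u_j, u_j>.
Coefficients: <v, e_1> = 11/sqrt(9), <v, e_2> = 2/sqrt(153).
Square and sum: Σ |<v, e_j>|^2 = 229/17.
Compute ||v||^2 = v·v = 14.
Deficit = 14 − 229/17 = 9/17 ≥ 0, confirming Bessel's inequality. (The deficit equals ||v − Σ <v,e_j> e_j||^2, the squared distance from v to span{e_j}.)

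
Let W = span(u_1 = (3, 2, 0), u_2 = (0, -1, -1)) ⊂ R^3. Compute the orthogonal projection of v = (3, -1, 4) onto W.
proj_W(v) = (12/11, 41/22, 25/22)

Set up U = [u_1 | ... | u_2] ∈ R^(3×2). The projector onto W = col(U) is P = U (U^T U)^(-1) U^T.
Compute U^T U =
  [13, -2]
  [-2, 2],
and U^T v = (7, -3).
Solve U^T U · c = U^T v for the coefficients: c = (4/11, -25/22). The projection is proj_W(v) = U c.
Check: (v - proj_W(v)) · u_1 = 0  (should be 0).
Check: (v - proj_W(v)) · u_2 = 0  (should be 0).
Result: proj_W(v) = (12/11, 41/22, 25/22).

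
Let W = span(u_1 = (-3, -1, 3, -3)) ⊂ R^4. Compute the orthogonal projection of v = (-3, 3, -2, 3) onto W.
proj_W(v) = (27/28, 9/28, -27/28, 27/28)

Set up U = [u_1 | ... | u_1] ∈ R^(4×1). The projector onto W = col(U) is P = U (U^T U)^(-1) U^T.
Compute U^T U =
  [28],
and U^T v = (-9).
Solve U^T U · c = U^T v for the coefficients: c = (-9/28). The projection is proj_W(v) = U c.
Check: (v - proj_W(v)) · u_1 = 0  (should be 0).
Result: proj_W(v) = (27/28, 9/28, -27/28, 27/28).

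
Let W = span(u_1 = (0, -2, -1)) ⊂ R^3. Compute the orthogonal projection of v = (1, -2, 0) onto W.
proj_W(v) = (0, -8/5, -4/5)

Set up U = [u_1 | ... | u_1] ∈ R^(3×1). The projector onto W = col(U) is P = U (U^T U)^(-1) U^T.
Compute U^T U =
  [5],
and U^T v = (4).
Solve U^T U · c = U^T v for the coefficients: c = (4/5). The projection is proj_W(v) = U c.
Check: (v - proj_W(v)) · u_1 = 0  (should be 0).
Result: proj_W(v) = (0, -8/5, -4/5).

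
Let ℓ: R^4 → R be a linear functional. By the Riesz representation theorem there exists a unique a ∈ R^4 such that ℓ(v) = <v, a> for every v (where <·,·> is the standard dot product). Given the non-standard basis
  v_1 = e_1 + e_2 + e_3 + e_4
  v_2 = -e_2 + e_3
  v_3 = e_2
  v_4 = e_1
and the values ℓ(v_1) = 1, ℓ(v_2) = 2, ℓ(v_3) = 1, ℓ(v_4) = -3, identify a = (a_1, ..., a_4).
a = (-3, 1, 3, 0)

Write a = (a_1, ..., a_4) in the standard basis. For each basis vector v_i, ℓ(v_i) = <v_i, a> is a linear equation in the a_j's. Collect the n equations into a matrix system V a = ℓ, where row i of V is v_i (expressed in the standard basis). Since V is invertible (lower-triangular with 1s on the diagonal, up to permutation), solve by back-substitution:
  V =
[[1, 1, 1, 1],
 [0, -1, 1, 0],
 [0, 1, 0, 0],
 [1, 0, 0, 0]]
  V a = (1, 2, 1, -3)
Solving gives a = (-3, 1, 3, 0).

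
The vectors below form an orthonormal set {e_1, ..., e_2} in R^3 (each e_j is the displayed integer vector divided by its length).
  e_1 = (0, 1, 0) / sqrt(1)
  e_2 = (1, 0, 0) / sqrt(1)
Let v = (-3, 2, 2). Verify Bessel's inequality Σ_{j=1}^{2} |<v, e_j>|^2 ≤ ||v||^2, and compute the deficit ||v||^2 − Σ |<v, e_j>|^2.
Σ |<v, e_j>|^2 = 13; ||v||^2 = 17; deficit = 4

Write each e_j = u_j / sqrt(<u_j, u_j>) where u_j is the displayed integer vector. Then <v, e_j> = <v, u_j> / sqrt(<u_j, u_j>), so |<v, e_j>|^2 = <v, u_j>^2 / <u_j, u_j>.
Coefficients: <v, e_1> = 2/sqrt(1), <v, e_2> = -3/sqrt(1).
Square and sum: Σ |<v, e_j>|^2 = 13.
Compute ||v||^2 = v·v = 17.
Deficit = 17 − 13 = 4 ≥ 0, confirming Bessel's inequality. (The deficit equals ||v − Σ <v,e_j> e_j||^2, the squared distance from v to span{e_j}.)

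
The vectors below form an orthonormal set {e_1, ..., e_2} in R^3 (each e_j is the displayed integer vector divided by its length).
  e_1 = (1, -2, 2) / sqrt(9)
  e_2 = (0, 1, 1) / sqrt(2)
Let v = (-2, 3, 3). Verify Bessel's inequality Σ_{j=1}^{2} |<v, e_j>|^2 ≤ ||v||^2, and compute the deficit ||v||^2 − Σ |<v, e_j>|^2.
Σ |<v, e_j>|^2 = 166/9; ||v||^2 = 22; deficit = 32/9

Write each e_j = u_j / sqrt(<u_j, u_j>) where u_j is the displayed integer vector. Then <v, e_j> = <v, u_j> / sqrt(<u_j, u_j>), so |<v, e_j>|^2 = <v, u_j>^2 / <u_j, u_j>.
Coefficients: <v, e_1> = -2/sqrt(9), <v, e_2> = 6/sqrt(2).
Square and sum: Σ |<v, e_j>|^2 = 166/9.
Compute ||v||^2 = v·v = 22.
Deficit = 22 − 166/9 = 32/9 ≥ 0, confirming Bessel's inequality. (The deficit equals ||v − Σ <v,e_j> e_j||^2, the squared distance from v to span{e_j}.)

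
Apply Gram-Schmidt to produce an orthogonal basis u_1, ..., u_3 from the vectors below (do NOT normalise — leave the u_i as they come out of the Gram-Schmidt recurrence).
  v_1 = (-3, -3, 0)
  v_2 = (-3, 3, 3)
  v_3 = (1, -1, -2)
Orthogonal basis:
  u_1 = (-3, -3, 0)
  u_2 = (-3, 3, 3)
  u_3 = (-1/3, 1/3, -2/3)

Apply the Gram-Schmidt recurrence
  u_1 = v_1
  u_i = v_i − Σ_{j<i} ((v_i · u_j) / (u_j · u_j)) · u_j.

Step by step this gives:
  u_1 = (-3, -3, 0)
  u_2 = (-3, 3, 3)
  u_3 = (-1/3, 1/3, -2/3)

Orthogonality check:
  u_2 · u_1 = 0 (should be 0)
  u_3 · u_1 = 0 (should be 0)
  u_3 · u_2 = 0 (should be 0)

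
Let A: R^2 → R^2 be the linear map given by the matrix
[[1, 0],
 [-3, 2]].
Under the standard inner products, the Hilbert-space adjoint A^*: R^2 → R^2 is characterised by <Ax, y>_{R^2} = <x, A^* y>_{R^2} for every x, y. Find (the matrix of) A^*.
A^* = A^T =
[[1, -3],
 [0, 2]]

For real matrices with standard dot products, the defining identity <Ax, y> = <x, A^* y> gives (Ax)^T y = x^T (A^*) y, i.e. x^T A^T y = x^T (A^*) y. Since this holds for all x, y, we must have A^* = A^T. Therefore
A^* =
[[1, -3],
 [0, 2]].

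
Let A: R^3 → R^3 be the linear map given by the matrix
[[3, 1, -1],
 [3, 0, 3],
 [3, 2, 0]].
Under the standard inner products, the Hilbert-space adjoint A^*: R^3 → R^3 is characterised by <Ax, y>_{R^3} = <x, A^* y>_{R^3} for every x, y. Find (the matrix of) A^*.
A^* = A^T =
[[3, 3, 3],
 [1, 0, 2],
 [-1, 3, 0]]

For real matrices with standard dot products, the defining identity <Ax, y> = <x, A^* y> gives (Ax)^T y = x^T (A^*) y, i.e. x^T A^T y = x^T (A^*) y. Since this holds for all x, y, we must have A^* = A^T. Therefore
A^* =
[[3, 3, 3],
 [1, 0, 2],
 [-1, 3, 0]].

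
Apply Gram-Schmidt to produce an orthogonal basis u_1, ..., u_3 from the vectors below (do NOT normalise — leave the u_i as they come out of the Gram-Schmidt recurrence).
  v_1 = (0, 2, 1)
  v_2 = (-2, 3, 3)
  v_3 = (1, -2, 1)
Orthogonal basis:
  u_1 = (0, 2, 1)
  u_2 = (-2, -3/5, 6/5)
  u_3 = (33/29, -22/29, 44/29)

Apply the Gram-Schmidt recurrence
  u_1 = v_1
  u_i = v_i − Σ_{j<i} ((v_i · u_j) / (u_j · u_j)) · u_j.

Step by step this gives:
  u_1 = (0, 2, 1)
  u_2 = (-2, -3/5, 6/5)
  u_3 = (33/29, -22/29, 44/29)

Orthogonality check:
  u_2 · u_1 = 0 (should be 0)
  u_3 · u_1 = 0 (should be 0)
  u_3 · u_2 = 0 (should be 0)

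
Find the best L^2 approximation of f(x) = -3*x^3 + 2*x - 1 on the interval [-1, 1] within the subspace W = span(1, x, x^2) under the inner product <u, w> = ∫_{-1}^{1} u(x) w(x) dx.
g(x) = x/5 - 1

The best approximation g ∈ W is the orthogonal projection of f onto W. Writing g = a_0 + a_1 x + a_2 x^2, the coefficients solve the normal equations G · a = b where
  G_{ij} = <φ_i, φ_j> and b_i = <f, φ_i>, with φ_0 = 1, φ_1 = x, φ_2 = x^2.
G =
  [2, 0, 2/3]
  [0, 2/3, 0]
  [2/3, 0, 2/5],
b = (-2, 2/15, -2/3).
Solving gives a_0 = -1, a_1 = 1/5, a_2 = 0, so
  g(x) = x/5 - 1.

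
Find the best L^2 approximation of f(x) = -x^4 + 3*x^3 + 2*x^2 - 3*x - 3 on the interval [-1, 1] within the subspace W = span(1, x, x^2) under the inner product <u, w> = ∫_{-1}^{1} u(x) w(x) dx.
g(x) = 8*x^2/7 - 6*x/5 - 102/35

The best approximation g ∈ W is the orthogonal projection of f onto W. Writing g = a_0 + a_1 x + a_2 x^2, the coefficients solve the normal equations G · a = b where
  G_{ij} = <φ_i, φ_j> and b_i = <f, φ_i>, with φ_0 = 1, φ_1 = x, φ_2 = x^2.
G =
  [2, 0, 2/3]
  [0, 2/3, 0]
  [2/3, 0, 2/5],
b = (-76/15, -4/5, -52/35).
Solving gives a_0 = -102/35, a_1 = -6/5, a_2 = 8/7, so
  g(x) = 8*x^2/7 - 6*x/5 - 102/35.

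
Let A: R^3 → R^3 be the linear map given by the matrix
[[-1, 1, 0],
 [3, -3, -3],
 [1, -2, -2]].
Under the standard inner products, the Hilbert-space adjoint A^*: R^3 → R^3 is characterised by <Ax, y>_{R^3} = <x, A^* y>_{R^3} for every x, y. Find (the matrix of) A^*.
A^* = A^T =
[[-1, 3, 1],
 [1, -3, -2],
 [0, -3, -2]]

For real matrices with standard dot products, the defining identity <Ax, y> = <x, A^* y> gives (Ax)^T y = x^T (A^*) y, i.e. x^T A^T y = x^T (A^*) y. Since this holds for all x, y, we must have A^* = A^T. Therefore
A^* =
[[-1, 3, 1],
 [1, -3, -2],
 [0, -3, -2]].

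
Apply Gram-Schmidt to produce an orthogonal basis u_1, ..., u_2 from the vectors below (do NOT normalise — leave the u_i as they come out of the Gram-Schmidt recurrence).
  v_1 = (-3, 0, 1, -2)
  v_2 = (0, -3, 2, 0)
Orthogonal basis:
  u_1 = (-3, 0, 1, -2)
  u_2 = (3/7, -3, 13/7, 2/7)

Apply the Gram-Schmidt recurrence
  u_1 = v_1
  u_i = v_i − Σ_{j<i} ((v_i · u_j) / (u_j · u_j)) · u_j.

Step by step this gives:
  u_1 = (-3, 0, 1, -2)
  u_2 = (3/7, -3, 13/7, 2/7)

Orthogonality check:
  u_2 · u_1 = 0 (should be 0)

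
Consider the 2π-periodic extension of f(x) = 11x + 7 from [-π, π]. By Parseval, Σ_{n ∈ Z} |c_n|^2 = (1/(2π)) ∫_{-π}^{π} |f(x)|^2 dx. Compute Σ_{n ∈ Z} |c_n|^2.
Σ |c_n|^2 = 121π^2/3 + 49

Expand and integrate term by term over [-π, π]:
  ∫ (11x)^2 dx = 121·(2π^3/3); ∫ 2·11·(7)·x dx = 0 (odd integrand); ∫ 7^2 dx = 49·2π.
So (1/(2π)) ∫_{-π}^{π} (11x + 7)^2 dx = 121π^2/3 + 49 = 121π^2/3 + 49.
Parseval ⇒ Σ |c_n|^2 = 121π^2/3 + 49.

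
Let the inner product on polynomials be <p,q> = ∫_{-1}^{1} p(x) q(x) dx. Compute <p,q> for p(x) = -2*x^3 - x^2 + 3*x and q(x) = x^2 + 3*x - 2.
<p,q> = 68/15

Expand the product: p(x)·q(x) = -2*x^5 - 7*x^4 + 4*x^3 + 11*x^2 - 6*x.
∫_{-1}^{1} of each monomial x^k gives [2/(k+1) if k even, 0 if k odd]. Integrating term-by-term (or equivalently evaluating the antiderivative F(x) = -x^6/3 - 7*x^5/5 + x^4 + 11*x^3/3 - 3*x^2 at the endpoints):
  F(1) − F(−1) = -1/15 − (-23/5) = 68/15.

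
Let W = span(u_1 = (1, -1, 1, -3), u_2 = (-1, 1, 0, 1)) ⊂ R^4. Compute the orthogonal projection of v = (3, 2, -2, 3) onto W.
proj_W(v) = (6/11, -6/11, -20/11, 34/11)

Set up U = [u_1 | ... | u_2] ∈ R^(4×2). The projector onto W = col(U) is P = U (U^T U)^(-1) U^T.
Compute U^T U =
  [12, -5]
  [-5, 3],
and U^T v = (-10, 2).
Solve U^T U · c = U^T v for the coefficients: c = (-20/11, -26/11). The projection is proj_W(v) = U c.
Check: (v - proj_W(v)) · u_1 = 0  (should be 0).
Check: (v - proj_W(v)) · u_2 = 0  (should be 0).
Result: proj_W(v) = (6/11, -6/11, -20/11, 34/11).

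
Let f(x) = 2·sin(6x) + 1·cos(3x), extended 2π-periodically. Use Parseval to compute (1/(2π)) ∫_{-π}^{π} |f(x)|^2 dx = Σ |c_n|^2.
Σ |c_n|^2 = 5/2

Expand |f|^2 and use orthogonality of {sin(nx), cos(mx)} on [-π, π]:
  ∫_{-π}^{π} sin(nx)^2 dx = π, ∫ cos(mx)^2 dx = π, and cross terms integrate to 0.
So ∫_{-π}^{π} f(x)^2 dx = 2^2 · π + 1^2 · π = (4 + 1)π.
Divide by 2π: (4 + 1)/2 = 5/2.
By Parseval, this equals Σ |c_n|^2.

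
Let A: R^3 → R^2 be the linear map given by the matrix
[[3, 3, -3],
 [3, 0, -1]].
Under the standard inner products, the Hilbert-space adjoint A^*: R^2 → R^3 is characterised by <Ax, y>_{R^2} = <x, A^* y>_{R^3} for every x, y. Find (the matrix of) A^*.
A^* = A^T =
[[3, 3],
 [3, 0],
 [-3, -1]]

For real matrices with standard dot products, the defining identity <Ax, y> = <x, A^* y> gives (Ax)^T y = x^T (A^*) y, i.e. x^T A^T y = x^T (A^*) y. Since this holds for all x, y, we must have A^* = A^T. Therefore
A^* =
[[3, 3],
 [3, 0],
 [-3, -1]].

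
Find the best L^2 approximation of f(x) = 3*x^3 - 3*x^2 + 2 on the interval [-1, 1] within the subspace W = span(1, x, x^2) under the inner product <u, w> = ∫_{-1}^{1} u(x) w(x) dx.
g(x) = -3*x^2 + 9*x/5 + 2

The best approximation g ∈ W is the orthogonal projection of f onto W. Writing g = a_0 + a_1 x + a_2 x^2, the coefficients solve the normal equations G · a = b where
  G_{ij} = <φ_i, φ_j> and b_i = <f, φ_i>, with φ_0 = 1, φ_1 = x, φ_2 = x^2.
G =
  [2, 0, 2/3]
  [0, 2/3, 0]
  [2/3, 0, 2/5],
b = (2, 6/5, 2/15).
Solving gives a_0 = 2, a_1 = 9/5, a_2 = -3, so
  g(x) = -3*x^2 + 9*x/5 + 2.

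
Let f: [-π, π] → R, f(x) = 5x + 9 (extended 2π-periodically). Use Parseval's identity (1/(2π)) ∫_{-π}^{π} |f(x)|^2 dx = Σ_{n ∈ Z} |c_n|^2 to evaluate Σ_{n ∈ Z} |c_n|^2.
Σ |c_n|^2 = 25π^2/3 + 81

Expand and integrate term by term over [-π, π]:
  ∫ (5x)^2 dx = 25·(2π^3/3); ∫ 2·5·(9)·x dx = 0 (odd integrand); ∫ 9^2 dx = 81·2π.
So (1/(2π)) ∫_{-π}^{π} (5x + 9)^2 dx = 25π^2/3 + 81 = 25π^2/3 + 81.
Parseval ⇒ Σ |c_n|^2 = 25π^2/3 + 81.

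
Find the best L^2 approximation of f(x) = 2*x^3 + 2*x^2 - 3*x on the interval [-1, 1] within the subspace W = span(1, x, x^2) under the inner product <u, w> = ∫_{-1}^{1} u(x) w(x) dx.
g(x) = 2*x^2 - 9*x/5

The best approximation g ∈ W is the orthogonal projection of f onto W. Writing g = a_0 + a_1 x + a_2 x^2, the coefficients solve the normal equations G · a = b where
  G_{ij} = <φ_i, φ_j> and b_i = <f, φ_i>, with φ_0 = 1, φ_1 = x, φ_2 = x^2.
G =
  [2, 0, 2/3]
  [0, 2/3, 0]
  [2/3, 0, 2/5],
b = (4/3, -6/5, 4/5).
Solving gives a_0 = 0, a_1 = -9/5, a_2 = 2, so
  g(x) = 2*x^2 - 9*x/5.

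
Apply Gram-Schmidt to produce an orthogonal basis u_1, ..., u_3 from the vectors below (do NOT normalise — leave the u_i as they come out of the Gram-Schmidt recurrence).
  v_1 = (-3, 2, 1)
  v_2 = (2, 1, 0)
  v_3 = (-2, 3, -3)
Orthogonal basis:
  u_1 = (-3, 2, 1)
  u_2 = (8/7, 11/7, 2/7)
  u_3 = (-29/54, 29/27, -203/54)

Apply the Gram-Schmidt recurrence
  u_1 = v_1
  u_i = v_i − Σ_{j<i} ((v_i · u_j) / (u_j · u_j)) · u_j.

Step by step this gives:
  u_1 = (-3, 2, 1)
  u_2 = (8/7, 11/7, 2/7)
  u_3 = (-29/54, 29/27, -203/54)

Orthogonality check:
  u_2 · u_1 = 0 (should be 0)
  u_3 · u_1 = 0 (should be 0)
  u_3 · u_2 = 0 (should be 0)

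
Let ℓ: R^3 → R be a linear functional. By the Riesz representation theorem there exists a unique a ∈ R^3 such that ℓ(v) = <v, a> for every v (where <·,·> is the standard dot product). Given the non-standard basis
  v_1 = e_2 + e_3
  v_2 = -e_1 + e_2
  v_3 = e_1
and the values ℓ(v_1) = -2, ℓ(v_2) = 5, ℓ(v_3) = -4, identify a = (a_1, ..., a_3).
a = (-4, 1, -3)

Write a = (a_1, ..., a_3) in the standard basis. For each basis vector v_i, ℓ(v_i) = <v_i, a> is a linear equation in the a_j's. Collect the n equations into a matrix system V a = ℓ, where row i of V is v_i (expressed in the standard basis). Since V is invertible (lower-triangular with 1s on the diagonal, up to permutation), solve by back-substitution:
  V =
[[0, 1, 1],
 [-1, 1, 0],
 [1, 0, 0]]
  V a = (-2, 5, -4)
Solving gives a = (-4, 1, -3).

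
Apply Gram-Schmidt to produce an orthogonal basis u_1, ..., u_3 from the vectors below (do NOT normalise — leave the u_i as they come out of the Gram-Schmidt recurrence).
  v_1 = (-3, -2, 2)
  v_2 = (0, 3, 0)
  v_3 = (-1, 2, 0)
Orthogonal basis:
  u_1 = (-3, -2, 2)
  u_2 = (-18/17, 39/17, 12/17)
  u_3 = (-4/13, 0, -6/13)

Apply the Gram-Schmidt recurrence
  u_1 = v_1
  u_i = v_i − Σ_{j<i} ((v_i · u_j) / (u_j · u_j)) · u_j.

Step by step this gives:
  u_1 = (-3, -2, 2)
  u_2 = (-18/17, 39/17, 12/17)
  u_3 = (-4/13, 0, -6/13)

Orthogonality check:
  u_2 · u_1 = 0 (should be 0)
  u_3 · u_1 = 0 (should be 0)
  u_3 · u_2 = 0 (should be 0)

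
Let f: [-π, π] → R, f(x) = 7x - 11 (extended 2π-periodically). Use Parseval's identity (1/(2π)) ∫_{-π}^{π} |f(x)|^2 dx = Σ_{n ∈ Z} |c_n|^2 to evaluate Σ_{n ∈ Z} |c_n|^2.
Σ |c_n|^2 = 49π^2/3 + 121

Expand and integrate term by term over [-π, π]:
  ∫ (7x)^2 dx = 49·(2π^3/3); ∫ 2·7·(-11)·x dx = 0 (odd integrand); ∫ (-11)^2 dx = 121·2π.
So (1/(2π)) ∫_{-π}^{π} (7x - 11)^2 dx = 49π^2/3 + 121 = 49π^2/3 + 121.
Parseval ⇒ Σ |c_n|^2 = 49π^2/3 + 121.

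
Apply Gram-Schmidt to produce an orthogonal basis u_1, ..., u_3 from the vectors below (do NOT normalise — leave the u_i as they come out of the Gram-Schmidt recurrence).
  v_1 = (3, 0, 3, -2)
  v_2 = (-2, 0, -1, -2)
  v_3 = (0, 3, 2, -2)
Orthogonal basis:
  u_1 = (3, 0, 3, -2)
  u_2 = (-29/22, 0, -7/22, -27/11)
  u_3 = (-112/173, 3, 140/173, 42/173)

Apply the Gram-Schmidt recurrence
  u_1 = v_1
  u_i = v_i − Σ_{j<i} ((v_i · u_j) / (u_j · u_j)) · u_j.

Step by step this gives:
  u_1 = (3, 0, 3, -2)
  u_2 = (-29/22, 0, -7/22, -27/11)
  u_3 = (-112/173, 3, 140/173, 42/173)

Orthogonality check:
  u_2 · u_1 = 0 (should be 0)
  u_3 · u_1 = 0 (should be 0)
  u_3 · u_2 = 0 (should be 0)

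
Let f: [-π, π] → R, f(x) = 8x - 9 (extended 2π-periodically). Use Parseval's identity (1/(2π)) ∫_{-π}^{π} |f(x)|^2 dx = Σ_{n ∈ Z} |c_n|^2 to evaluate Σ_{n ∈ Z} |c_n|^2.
Σ |c_n|^2 = 64π^2/3 + 81

Expand and integrate term by term over [-π, π]:
  ∫ (8x)^2 dx = 64·(2π^3/3); ∫ 2·8·(-9)·x dx = 0 (odd integrand); ∫ (-9)^2 dx = 81·2π.
So (1/(2π)) ∫_{-π}^{π} (8x - 9)^2 dx = 64π^2/3 + 81 = 64π^2/3 + 81.
Parseval ⇒ Σ |c_n|^2 = 64π^2/3 + 81.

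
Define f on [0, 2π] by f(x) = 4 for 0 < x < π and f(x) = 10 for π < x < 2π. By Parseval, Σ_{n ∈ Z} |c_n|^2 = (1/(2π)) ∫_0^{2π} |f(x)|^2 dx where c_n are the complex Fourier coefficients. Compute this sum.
Σ |c_n|^2 = 58

Parseval equates the L^2 energy of f (normalised by 1/(2π)) with the ℓ^2 sum of its Fourier coefficients: (1/(2π)) ∫_0^{2π} |f|^2 = Σ |c_n|^2.
Compute the left side: (1/(2π)) [∫_0^π 4^2 dx + ∫_π^{2π} 10^2 dx] = (1/(2π)) · (16π + 100π) = (16 + 100)/2 = 58.
So Σ_{n ∈ Z} |c_n|^2 = 58.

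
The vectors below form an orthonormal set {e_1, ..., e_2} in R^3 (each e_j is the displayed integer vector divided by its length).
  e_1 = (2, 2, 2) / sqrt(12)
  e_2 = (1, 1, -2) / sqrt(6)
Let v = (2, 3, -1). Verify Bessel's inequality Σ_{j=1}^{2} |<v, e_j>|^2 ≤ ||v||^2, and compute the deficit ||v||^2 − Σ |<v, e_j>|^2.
Σ |<v, e_j>|^2 = 27/2; ||v||^2 = 14; deficit = 1/2

Write each e_j = u_j / sqrt(<u_j, u_j>) where u_j is the displayed integer vector. Then <v, e_j> = <v, u_j> / sqrt(<u_j, u_j>), so |<v, e_j>|^2 = <v, u_j>^2 / <u_j, u_j>.
Coefficients: <v, e_1> = 8/sqrt(12), <v, e_2> = 7/sqrt(6).
Square and sum: Σ |<v, e_j>|^2 = 27/2.
Compute ||v||^2 = v·v = 14.
Deficit = 14 − 27/2 = 1/2 ≥ 0, confirming Bessel's inequality. (The deficit equals ||v − Σ <v,e_j> e_j||^2, the squared distance from v to span{e_j}.)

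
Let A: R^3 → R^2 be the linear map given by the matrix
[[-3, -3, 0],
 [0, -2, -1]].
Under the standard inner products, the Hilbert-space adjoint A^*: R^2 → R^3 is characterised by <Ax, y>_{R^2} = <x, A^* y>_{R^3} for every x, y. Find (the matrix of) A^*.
A^* = A^T =
[[-3, 0],
 [-3, -2],
 [0, -1]]

For real matrices with standard dot products, the defining identity <Ax, y> = <x, A^* y> gives (Ax)^T y = x^T (A^*) y, i.e. x^T A^T y = x^T (A^*) y. Since this holds for all x, y, we must have A^* = A^T. Therefore
A^* =
[[-3, 0],
 [-3, -2],
 [0, -1]].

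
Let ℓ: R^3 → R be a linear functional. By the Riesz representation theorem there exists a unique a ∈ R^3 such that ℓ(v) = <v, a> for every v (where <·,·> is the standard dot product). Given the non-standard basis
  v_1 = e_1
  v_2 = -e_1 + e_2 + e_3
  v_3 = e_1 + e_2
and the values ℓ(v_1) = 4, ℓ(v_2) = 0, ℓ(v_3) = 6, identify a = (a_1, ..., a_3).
a = (4, 2, 2)

Write a = (a_1, ..., a_3) in the standard basis. For each basis vector v_i, ℓ(v_i) = <v_i, a> is a linear equation in the a_j's. Collect the n equations into a matrix system V a = ℓ, where row i of V is v_i (expressed in the standard basis). Since V is invertible (lower-triangular with 1s on the diagonal, up to permutation), solve by back-substitution:
  V =
[[1, 0, 0],
 [-1, 1, 1],
 [1, 1, 0]]
  V a = (4, 0, 6)
Solving gives a = (4, 2, 2).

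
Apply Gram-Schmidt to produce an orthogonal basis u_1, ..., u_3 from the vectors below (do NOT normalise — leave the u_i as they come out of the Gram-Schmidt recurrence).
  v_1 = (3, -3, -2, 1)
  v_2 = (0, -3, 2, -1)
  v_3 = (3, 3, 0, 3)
Orthogonal basis:
  u_1 = (3, -3, -2, 1)
  u_2 = (-12/23, -57/23, 54/23, -27/23)
  u_3 = (36/17, 18/17, 42/17, 30/17)

Apply the Gram-Schmidt recurrence
  u_1 = v_1
  u_i = v_i − Σ_{j<i} ((v_i · u_j) / (u_j · u_j)) · u_j.

Step by step this gives:
  u_1 = (3, -3, -2, 1)
  u_2 = (-12/23, -57/23, 54/23, -27/23)
  u_3 = (36/17, 18/17, 42/17, 30/17)

Orthogonality check:
  u_2 · u_1 = 0 (should be 0)
  u_3 · u_1 = 0 (should be 0)
  u_3 · u_2 = 0 (should be 0)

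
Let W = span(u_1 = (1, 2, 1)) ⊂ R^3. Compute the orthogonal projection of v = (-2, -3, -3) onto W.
proj_W(v) = (-11/6, -11/3, -11/6)

Set up U = [u_1 | ... | u_1] ∈ R^(3×1). The projector onto W = col(U) is P = U (U^T U)^(-1) U^T.
Compute U^T U =
  [6],
and U^T v = (-11).
Solve U^T U · c = U^T v for the coefficients: c = (-11/6). The projection is proj_W(v) = U c.
Check: (v - proj_W(v)) · u_1 = 0  (should be 0).
Result: proj_W(v) = (-11/6, -11/3, -11/6).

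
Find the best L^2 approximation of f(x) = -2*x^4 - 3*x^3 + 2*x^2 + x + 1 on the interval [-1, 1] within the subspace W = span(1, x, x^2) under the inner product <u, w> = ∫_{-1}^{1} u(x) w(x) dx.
g(x) = 2*x^2/7 - 4*x/5 + 41/35

The best approximation g ∈ W is the orthogonal projection of f onto W. Writing g = a_0 + a_1 x + a_2 x^2, the coefficients solve the normal equations G · a = b where
  G_{ij} = <φ_i, φ_j> and b_i = <f, φ_i>, with φ_0 = 1, φ_1 = x, φ_2 = x^2.
G =
  [2, 0, 2/3]
  [0, 2/3, 0]
  [2/3, 0, 2/5],
b = (38/15, -8/15, 94/105).
Solving gives a_0 = 41/35, a_1 = -4/5, a_2 = 2/7, so
  g(x) = 2*x^2/7 - 4*x/5 + 41/35.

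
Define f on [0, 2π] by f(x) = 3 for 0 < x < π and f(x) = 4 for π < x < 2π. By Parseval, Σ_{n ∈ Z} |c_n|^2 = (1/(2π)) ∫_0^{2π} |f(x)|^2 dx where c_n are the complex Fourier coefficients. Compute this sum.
Σ |c_n|^2 = 25/2

Parseval equates the L^2 energy of f (normalised by 1/(2π)) with the ℓ^2 sum of its Fourier coefficients: (1/(2π)) ∫_0^{2π} |f|^2 = Σ |c_n|^2.
Compute the left side: (1/(2π)) [∫_0^π 3^2 dx + ∫_π^{2π} 4^2 dx] = (1/(2π)) · (9π + 16π) = (9 + 16)/2 = 25/2.
So Σ_{n ∈ Z} |c_n|^2 = 25/2.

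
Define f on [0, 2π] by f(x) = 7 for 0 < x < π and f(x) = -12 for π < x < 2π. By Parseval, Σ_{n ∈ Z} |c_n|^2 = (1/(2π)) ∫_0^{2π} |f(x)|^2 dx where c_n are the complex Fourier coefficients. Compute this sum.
Σ |c_n|^2 = 193/2

Parseval equates the L^2 energy of f (normalised by 1/(2π)) with the ℓ^2 sum of its Fourier coefficients: (1/(2π)) ∫_0^{2π} |f|^2 = Σ |c_n|^2.
Compute the left side: (1/(2π)) [∫_0^π 7^2 dx + ∫_π^{2π} (-12)^2 dx] = (1/(2π)) · (49π + 144π) = (49 + 144)/2 = 193/2.
So Σ_{n ∈ Z} |c_n|^2 = 193/2.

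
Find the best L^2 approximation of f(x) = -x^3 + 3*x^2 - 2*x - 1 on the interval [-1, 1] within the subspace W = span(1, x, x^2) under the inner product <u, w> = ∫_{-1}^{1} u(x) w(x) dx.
g(x) = 3*x^2 - 13*x/5 - 1

The best approximation g ∈ W is the orthogonal projection of f onto W. Writing g = a_0 + a_1 x + a_2 x^2, the coefficients solve the normal equations G · a = b where
  G_{ij} = <φ_i, φ_j> and b_i = <f, φ_i>, with φ_0 = 1, φ_1 = x, φ_2 = x^2.
G =
  [2, 0, 2/3]
  [0, 2/3, 0]
  [2/3, 0, 2/5],
b = (0, -26/15, 8/15).
Solving gives a_0 = -1, a_1 = -13/5, a_2 = 3, so
  g(x) = 3*x^2 - 13*x/5 - 1.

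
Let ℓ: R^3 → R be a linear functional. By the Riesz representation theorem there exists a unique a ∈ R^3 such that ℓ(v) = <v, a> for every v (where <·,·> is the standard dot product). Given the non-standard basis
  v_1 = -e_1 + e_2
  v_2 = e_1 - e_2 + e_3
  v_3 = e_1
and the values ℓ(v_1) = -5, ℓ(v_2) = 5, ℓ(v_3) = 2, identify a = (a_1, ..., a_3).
a = (2, -3, 0)

Write a = (a_1, ..., a_3) in the standard basis. For each basis vector v_i, ℓ(v_i) = <v_i, a> is a linear equation in the a_j's. Collect the n equations into a matrix system V a = ℓ, where row i of V is v_i (expressed in the standard basis). Since V is invertible (lower-triangular with 1s on the diagonal, up to permutation), solve by back-substitution:
  V =
[[-1, 1, 0],
 [1, -1, 1],
 [1, 0, 0]]
  V a = (-5, 5, 2)
Solving gives a = (2, -3, 0).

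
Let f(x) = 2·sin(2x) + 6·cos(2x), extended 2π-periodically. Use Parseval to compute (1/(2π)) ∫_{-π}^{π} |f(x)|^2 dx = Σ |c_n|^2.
Σ |c_n|^2 = 20

Expand |f|^2 and use orthogonality of {sin(nx), cos(mx)} on [-π, π]:
  ∫_{-π}^{π} sin(nx)^2 dx = π, ∫ cos(mx)^2 dx = π, and cross terms integrate to 0.
So ∫_{-π}^{π} f(x)^2 dx = 2^2 · π + 6^2 · π = (4 + 36)π.
Divide by 2π: (4 + 36)/2 = 20.
By Parseval, this equals Σ |c_n|^2.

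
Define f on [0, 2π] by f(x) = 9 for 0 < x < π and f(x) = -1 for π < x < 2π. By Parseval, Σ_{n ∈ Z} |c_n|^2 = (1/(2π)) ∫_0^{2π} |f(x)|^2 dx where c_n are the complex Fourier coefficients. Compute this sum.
Σ |c_n|^2 = 41

Parseval equates the L^2 energy of f (normalised by 1/(2π)) with the ℓ^2 sum of its Fourier coefficients: (1/(2π)) ∫_0^{2π} |f|^2 = Σ |c_n|^2.
Compute the left side: (1/(2π)) [∫_0^π 9^2 dx + ∫_π^{2π} (-1)^2 dx] = (1/(2π)) · (81π + 1π) = (81 + 1)/2 = 41.
So Σ_{n ∈ Z} |c_n|^2 = 41.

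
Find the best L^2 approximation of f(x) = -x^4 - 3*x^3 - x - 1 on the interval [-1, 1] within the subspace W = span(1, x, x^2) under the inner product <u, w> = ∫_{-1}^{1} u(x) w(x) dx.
g(x) = -6*x^2/7 - 14*x/5 - 32/35

The best approximation g ∈ W is the orthogonal projection of f onto W. Writing g = a_0 + a_1 x + a_2 x^2, the coefficients solve the normal equations G · a = b where
  G_{ij} = <φ_i, φ_j> and b_i = <f, φ_i>, with φ_0 = 1, φ_1 = x, φ_2 = x^2.
G =
  [2, 0, 2/3]
  [0, 2/3, 0]
  [2/3, 0, 2/5],
b = (-12/5, -28/15, -20/21).
Solving gives a_0 = -32/35, a_1 = -14/5, a_2 = -6/7, so
  g(x) = -6*x^2/7 - 14*x/5 - 32/35.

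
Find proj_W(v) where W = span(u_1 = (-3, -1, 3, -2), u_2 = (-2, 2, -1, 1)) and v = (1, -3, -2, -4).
proj_W(v) = (426/229, -466/229, 258/229, -248/229)

Set up U = [u_1 | ... | u_2] ∈ R^(4×2). The projector onto W = col(U) is P = U (U^T U)^(-1) U^T.
Compute U^T U =
  [23, -1]
  [-1, 10],
and U^T v = (2, -10).
Solve U^T U · c = U^T v for the coefficients: c = (10/229, -228/229). The projection is proj_W(v) = U c.
Check: (v - proj_W(v)) · u_1 = 0  (should be 0).
Check: (v - proj_W(v)) · u_2 = 0  (should be 0).
Result: proj_W(v) = (426/229, -466/229, 258/229, -248/229).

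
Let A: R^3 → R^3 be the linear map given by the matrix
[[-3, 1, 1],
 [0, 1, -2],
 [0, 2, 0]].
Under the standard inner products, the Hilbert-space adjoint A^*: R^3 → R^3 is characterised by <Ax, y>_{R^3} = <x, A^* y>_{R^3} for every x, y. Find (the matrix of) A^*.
A^* = A^T =
[[-3, 0, 0],
 [1, 1, 2],
 [1, -2, 0]]

For real matrices with standard dot products, the defining identity <Ax, y> = <x, A^* y> gives (Ax)^T y = x^T (A^*) y, i.e. x^T A^T y = x^T (A^*) y. Since this holds for all x, y, we must have A^* = A^T. Therefore
A^* =
[[-3, 0, 0],
 [1, 1, 2],
 [1, -2, 0]].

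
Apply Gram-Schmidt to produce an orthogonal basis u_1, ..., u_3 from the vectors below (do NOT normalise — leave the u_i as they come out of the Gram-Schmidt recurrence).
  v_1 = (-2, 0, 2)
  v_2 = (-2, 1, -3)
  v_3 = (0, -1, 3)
Orthogonal basis:
  u_1 = (-2, 0, 2)
  u_2 = (-5/2, 1, -5/2)
  u_3 = (-2/27, -10/27, -2/27)

Apply the Gram-Schmidt recurrence
  u_1 = v_1
  u_i = v_i − Σ_{j<i} ((v_i · u_j) / (u_j · u_j)) · u_j.

Step by step this gives:
  u_1 = (-2, 0, 2)
  u_2 = (-5/2, 1, -5/2)
  u_3 = (-2/27, -10/27, -2/27)

Orthogonality check:
  u_2 · u_1 = 0 (should be 0)
  u_3 · u_1 = 0 (should be 0)
  u_3 · u_2 = 0 (should be 0)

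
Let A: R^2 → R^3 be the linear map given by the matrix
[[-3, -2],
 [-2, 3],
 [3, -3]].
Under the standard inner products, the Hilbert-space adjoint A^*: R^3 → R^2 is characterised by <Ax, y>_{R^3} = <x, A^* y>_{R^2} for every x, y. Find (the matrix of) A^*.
A^* = A^T =
[[-3, -2, 3],
 [-2, 3, -3]]

For real matrices with standard dot products, the defining identity <Ax, y> = <x, A^* y> gives (Ax)^T y = x^T (A^*) y, i.e. x^T A^T y = x^T (A^*) y. Since this holds for all x, y, we must have A^* = A^T. Therefore
A^* =
[[-3, -2, 3],
 [-2, 3, -3]].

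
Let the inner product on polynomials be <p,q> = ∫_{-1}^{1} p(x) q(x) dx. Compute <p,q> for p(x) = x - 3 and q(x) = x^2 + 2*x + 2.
<p,q> = -38/3

Expand the product: p(x)·q(x) = x^3 - x^2 - 4*x - 6.
∫_{-1}^{1} of each monomial x^k gives [2/(k+1) if k even, 0 if k odd]. Integrating term-by-term (or equivalently evaluating the antiderivative F(x) = x^4/4 - x^3/3 - 2*x^2 - 6*x at the endpoints):
  F(1) − F(−1) = -97/12 − (55/12) = -38/3.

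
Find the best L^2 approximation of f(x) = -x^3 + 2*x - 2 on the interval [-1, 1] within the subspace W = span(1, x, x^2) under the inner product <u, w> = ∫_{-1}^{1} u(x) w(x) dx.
g(x) = 7*x/5 - 2

The best approximation g ∈ W is the orthogonal projection of f onto W. Writing g = a_0 + a_1 x + a_2 x^2, the coefficients solve the normal equations G · a = b where
  G_{ij} = <φ_i, φ_j> and b_i = <f, φ_i>, with φ_0 = 1, φ_1 = x, φ_2 = x^2.
G =
  [2, 0, 2/3]
  [0, 2/3, 0]
  [2/3, 0, 2/5],
b = (-4, 14/15, -4/3).
Solving gives a_0 = -2, a_1 = 7/5, a_2 = 0, so
  g(x) = 7*x/5 - 2.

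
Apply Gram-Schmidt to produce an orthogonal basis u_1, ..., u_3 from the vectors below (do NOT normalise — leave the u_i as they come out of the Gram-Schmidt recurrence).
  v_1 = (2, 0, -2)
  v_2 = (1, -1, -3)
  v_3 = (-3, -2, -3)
Orthogonal basis:
  u_1 = (2, 0, -2)
  u_2 = (-1, -1, -1)
  u_3 = (-1/3, 2/3, -1/3)

Apply the Gram-Schmidt recurrence
  u_1 = v_1
  u_i = v_i − Σ_{j<i} ((v_i · u_j) / (u_j · u_j)) · u_j.

Step by step this gives:
  u_1 = (2, 0, -2)
  u_2 = (-1, -1, -1)
  u_3 = (-1/3, 2/3, -1/3)

Orthogonality check:
  u_2 · u_1 = 0 (should be 0)
  u_3 · u_1 = 0 (should be 0)
  u_3 · u_2 = 0 (should be 0)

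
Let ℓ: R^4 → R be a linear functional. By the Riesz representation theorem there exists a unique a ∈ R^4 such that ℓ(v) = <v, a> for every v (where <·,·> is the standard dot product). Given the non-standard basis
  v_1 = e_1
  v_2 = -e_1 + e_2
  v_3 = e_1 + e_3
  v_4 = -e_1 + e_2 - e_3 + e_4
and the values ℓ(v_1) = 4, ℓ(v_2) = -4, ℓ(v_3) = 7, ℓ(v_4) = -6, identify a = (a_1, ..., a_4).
a = (4, 0, 3, 1)

Write a = (a_1, ..., a_4) in the standard basis. For each basis vector v_i, ℓ(v_i) = <v_i, a> is a linear equation in the a_j's. Collect the n equations into a matrix system V a = ℓ, where row i of V is v_i (expressed in the standard basis). Since V is invertible (lower-triangular with 1s on the diagonal, up to permutation), solve by back-substitution:
  V =
[[1, 0, 0, 0],
 [-1, 1, 0, 0],
 [1, 0, 1, 0],
 [-1, 1, -1, 1]]
  V a = (4, -4, 7, -6)
Solving gives a = (4, 0, 3, 1).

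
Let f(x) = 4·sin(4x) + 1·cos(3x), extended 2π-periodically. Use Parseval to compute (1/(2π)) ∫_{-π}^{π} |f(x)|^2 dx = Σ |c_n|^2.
Σ |c_n|^2 = 17/2

Expand |f|^2 and use orthogonality of {sin(nx), cos(mx)} on [-π, π]:
  ∫_{-π}^{π} sin(nx)^2 dx = π, ∫ cos(mx)^2 dx = π, and cross terms integrate to 0.
So ∫_{-π}^{π} f(x)^2 dx = 4^2 · π + 1^2 · π = (16 + 1)π.
Divide by 2π: (16 + 1)/2 = 17/2.
By Parseval, this equals Σ |c_n|^2.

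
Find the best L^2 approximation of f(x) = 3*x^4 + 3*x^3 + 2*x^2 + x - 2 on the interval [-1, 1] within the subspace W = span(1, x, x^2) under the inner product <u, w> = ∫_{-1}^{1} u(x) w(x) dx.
g(x) = 32*x^2/7 + 14*x/5 - 79/35

The best approximation g ∈ W is the orthogonal projection of f onto W. Writing g = a_0 + a_1 x + a_2 x^2, the coefficients solve the normal equations G · a = b where
  G_{ij} = <φ_i, φ_j> and b_i = <f, φ_i>, with φ_0 = 1, φ_1 = x, φ_2 = x^2.
G =
  [2, 0, 2/3]
  [0, 2/3, 0]
  [2/3, 0, 2/5],
b = (-22/15, 28/15, 34/105).
Solving gives a_0 = -79/35, a_1 = 14/5, a_2 = 32/7, so
  g(x) = 32*x^2/7 + 14*x/5 - 79/35.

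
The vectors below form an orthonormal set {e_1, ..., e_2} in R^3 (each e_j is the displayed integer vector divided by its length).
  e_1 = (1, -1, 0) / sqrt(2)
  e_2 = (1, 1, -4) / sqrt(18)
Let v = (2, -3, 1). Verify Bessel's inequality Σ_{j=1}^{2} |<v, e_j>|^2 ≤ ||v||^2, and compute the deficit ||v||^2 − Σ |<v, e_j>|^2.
Σ |<v, e_j>|^2 = 125/9; ||v||^2 = 14; deficit = 1/9

Write each e_j = u_j / sqrt(<u_j, u_j>) where u_j is the displayed integer vector. Then <v, e_j> = <v, u_j> / sqrt(<u_j, u_j>), so |<v, e_j>|^2 = <v, u_j>^2 / <u_j, u_j>.
Coefficients: <v, e_1> = 5/sqrt(2), <v, e_2> = -5/sqrt(18).
Square and sum: Σ |<v, e_j>|^2 = 125/9.
Compute ||v||^2 = v·v = 14.
Deficit = 14 − 125/9 = 1/9 ≥ 0, confirming Bessel's inequality. (The deficit equals ||v − Σ <v,e_j> e_j||^2, the squared distance from v to span{e_j}.)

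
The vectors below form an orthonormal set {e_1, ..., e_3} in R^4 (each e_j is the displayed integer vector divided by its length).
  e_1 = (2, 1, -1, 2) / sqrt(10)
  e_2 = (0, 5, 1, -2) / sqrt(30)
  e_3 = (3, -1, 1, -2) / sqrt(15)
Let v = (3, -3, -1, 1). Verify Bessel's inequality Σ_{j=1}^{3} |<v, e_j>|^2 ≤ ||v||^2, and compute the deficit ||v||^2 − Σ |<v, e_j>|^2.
Σ |<v, e_j>|^2 = 99/5; ||v||^2 = 20; deficit = 1/5

Write each e_j = u_j / sqrt(<u_j, u_j>) where u_j is the displayed integer vector. Then <v, e_j> = <v, u_j> / sqrt(<u_j, u_j>), so |<v, e_j>|^2 = <v, u_j>^2 / <u_j, u_j>.
Coefficients: <v, e_1> = 6/sqrt(10), <v, e_2> = -18/sqrt(30), <v, e_3> = 9/sqrt(15).
Square and sum: Σ |<v, e_j>|^2 = 99/5.
Compute ||v||^2 = v·v = 20.
Deficit = 20 − 99/5 = 1/5 ≥ 0, confirming Bessel's inequality. (The deficit equals ||v − Σ <v,e_j> e_j||^2, the squared distance from v to span{e_j}.)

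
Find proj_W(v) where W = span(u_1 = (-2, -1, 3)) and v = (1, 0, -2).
proj_W(v) = (8/7, 4/7, -12/7)

Set up U = [u_1 | ... | u_1] ∈ R^(3×1). The projector onto W = col(U) is P = U (U^T U)^(-1) U^T.
Compute U^T U =
  [14],
and U^T v = (-8).
Solve U^T U · c = U^T v for the coefficients: c = (-4/7). The projection is proj_W(v) = U c.
Check: (v - proj_W(v)) · u_1 = 0  (should be 0).
Result: proj_W(v) = (8/7, 4/7, -12/7).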